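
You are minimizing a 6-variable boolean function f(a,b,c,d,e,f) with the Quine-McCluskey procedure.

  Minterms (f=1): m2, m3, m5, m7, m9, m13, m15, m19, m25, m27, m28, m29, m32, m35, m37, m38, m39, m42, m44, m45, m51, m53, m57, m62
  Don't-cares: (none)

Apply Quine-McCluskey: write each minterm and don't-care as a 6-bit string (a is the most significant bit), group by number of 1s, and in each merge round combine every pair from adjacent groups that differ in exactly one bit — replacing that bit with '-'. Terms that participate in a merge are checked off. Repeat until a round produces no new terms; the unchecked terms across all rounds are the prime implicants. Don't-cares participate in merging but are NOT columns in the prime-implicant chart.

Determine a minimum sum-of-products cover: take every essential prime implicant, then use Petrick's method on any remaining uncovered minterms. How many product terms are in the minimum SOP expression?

13

[col 0] 000010*, 000011*, 000101*, 000111*, 001001*, 001101*, 001111*, 010011*, 011001*, 011011*, 011100*, 011101*, 100000, 100011*, 100101*, 100110*, 100111*, 101010, 101100*, 101101*, 110011*, 110101*, 111001*, 111110
[col 1] -00011*, -00101*, -00111*, -01101*, -10011*, -11001, 0-0011*, 0-1001*, 0-1101*, 00-101*, 00-111*, 000-11*, 00001-, 0001-1*, 001-01*, 0011-1*, 01-011, 011-01*, 0110-1, 01110-, 1-0011*, 1-0101, 10-101*, 100-11*, 1001-1*, 10011-, 10110-
[col 2] --0011, -0-101, -00-11, -001-1, 0-1-01, 00-1-1
Prime implicants: --0011, -0-101, -00-11, -001-1, -11001, 0-1-01, 00-1-1, 00001-, 01-011, 0110-1, 01110-, 1-0101, 100000, 10011-, 101010, 10110-, 111110
PI chart (minterm → PIs covering it):
  2 | 00001-  (sole → essential)
  3 | --0011,-00-11,00001-
  5 | -0-101,-001-1,00-1-1
  7 | -00-11,-001-1,00-1-1
  9 | 0-1-01  (sole → essential)
  13 | -0-101,0-1-01,00-1-1
  15 | 00-1-1  (sole → essential)
  19 | --0011,01-011
  25 | -11001,0-1-01,0110-1
  27 | 01-011,0110-1
  28 | 01110-  (sole → essential)
  29 | 0-1-01,01110-
  32 | 100000  (sole → essential)
  35 | --0011,-00-11
  37 | -0-101,-001-1,1-0101
  38 | 10011-  (sole → essential)
  39 | -00-11,-001-1,10011-
  42 | 101010  (sole → essential)
  44 | 10110-  (sole → essential)
  45 | -0-101,10110-
  51 | --0011  (sole → essential)
  53 | 1-0101  (sole → essential)
  57 | -11001  (sole → essential)
  62 | 111110  (sole → essential)
Essential prime implicants: --0011, -11001, 0-1-01, 00-1-1, 00001-, 01110-, 1-0101, 100000, 10011-, 101010, 10110-, 111110
Petrick residual → 01-011
Minimum SOP uses 13 PIs: c'd'ef + bcd'e'f + a'ce'f + a'b'df + a'b'c'd'e + a'bd'ef + a'bcde' + ac'de'f + ab'c'd'e'f' + ab'c'de + ab'cd'ef' + ab'cde' + abcdef'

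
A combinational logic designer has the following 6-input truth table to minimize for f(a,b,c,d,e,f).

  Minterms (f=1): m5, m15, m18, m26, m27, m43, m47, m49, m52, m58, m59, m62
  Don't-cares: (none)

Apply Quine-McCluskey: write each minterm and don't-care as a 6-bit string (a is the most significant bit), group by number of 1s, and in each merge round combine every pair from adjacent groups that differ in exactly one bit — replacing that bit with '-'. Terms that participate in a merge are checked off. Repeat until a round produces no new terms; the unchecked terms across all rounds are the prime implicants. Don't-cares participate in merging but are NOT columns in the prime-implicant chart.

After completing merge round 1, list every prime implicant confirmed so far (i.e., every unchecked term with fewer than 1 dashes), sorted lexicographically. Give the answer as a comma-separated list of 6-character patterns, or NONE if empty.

[col 0] 000101, 001111*, 010010*, 011010*, 011011*, 101011*, 101111*, 110001, 110100, 111010*, 111011*, 111110*
[col 1] -01111, -11010*, -11011*, 01-010, 01101-*, 1-1011, 101-11, 111-10, 11101-*
[col 2] -1101-
Prime implicants: -01111, -1101-, 000101, 01-010, 1-1011, 101-11, 110001, 110100, 111-10

000101, 110001, 110100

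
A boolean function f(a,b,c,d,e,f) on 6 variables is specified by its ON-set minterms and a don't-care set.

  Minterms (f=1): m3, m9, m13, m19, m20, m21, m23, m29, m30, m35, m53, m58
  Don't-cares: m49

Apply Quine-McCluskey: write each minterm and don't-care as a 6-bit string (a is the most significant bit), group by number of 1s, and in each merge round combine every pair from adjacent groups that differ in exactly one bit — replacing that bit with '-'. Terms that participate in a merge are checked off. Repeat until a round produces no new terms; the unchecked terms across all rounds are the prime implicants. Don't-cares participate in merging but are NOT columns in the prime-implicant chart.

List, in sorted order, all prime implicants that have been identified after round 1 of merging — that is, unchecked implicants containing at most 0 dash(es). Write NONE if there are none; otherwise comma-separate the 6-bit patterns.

011110, 111010

[col 0] 000011*, 001001*, 001101*, 010011*, 010100*, 010101*, 010111*, 011101*, 011110, 100011*, 110001*, 110101*, 111010
[col 1] -00011, -10101, 0-0011, 0-1101, 001-01, 01-101, 010-11, 0101-1, 01010-, 110-01
Prime implicants: -00011, -10101, 0-0011, 0-1101, 001-01, 01-101, 010-11, 0101-1, 01010-, 011110, 110-01, 111010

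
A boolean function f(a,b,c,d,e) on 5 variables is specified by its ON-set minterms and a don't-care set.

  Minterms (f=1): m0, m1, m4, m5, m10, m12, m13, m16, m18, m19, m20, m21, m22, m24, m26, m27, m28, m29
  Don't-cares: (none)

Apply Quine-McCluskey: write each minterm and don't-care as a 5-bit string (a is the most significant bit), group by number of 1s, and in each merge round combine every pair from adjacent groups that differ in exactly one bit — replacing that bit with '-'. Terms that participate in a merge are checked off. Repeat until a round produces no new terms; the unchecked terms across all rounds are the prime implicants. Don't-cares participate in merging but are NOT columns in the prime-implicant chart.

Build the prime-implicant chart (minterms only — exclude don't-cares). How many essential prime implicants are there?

5

Round 0: 00000✓ 00001✓ 00100✓ 00101✓ 01010✓ 01100✓ 01101✓ 10000✓ 10010✓ 10011✓ 10100✓ 10101✓ 10110✓ 11000✓ 11010✓ 11011✓ 11100✓ 11101✓
Round 1: -0000✓ -0100✓ -0101✓ -1010 -1100✓ -1101✓ 0-100✓ 0-101✓ 00-00✓ 00-01✓ 0000-✓ 0010-✓ 0110-✓ 1-000✓ 1-010✓ 1-011✓ 1-100✓ 1-101✓ 10-00✓ 10-10✓ 100-0✓ 1001-✓ 101-0✓ 1010-✓ 11-00✓ 110-0✓ 1101-✓ 1110-✓
Round 2: --100✓ --101✓ -0-00 -010-✓ -110-✓ 0-10-✓ 00-0- 1--00 1-0-0 1-01- 1-10-✓ 10--0
Round 3: --10-
PIs = {--10-, -0-00, -1010, 00-0-, 1--00, 1-0-0, 1-01-, 10--0}
Coverage chart:
  m0: -0-00,00-0-
  m1: 00-0- ←essential
  m4: --10-,-0-00,00-0-
  m5: --10-,00-0-
  m10: -1010 ←essential
  m12: --10- ←essential
  m13: --10- ←essential
  m16: -0-00,1--00,1-0-0,10--0
  m18: 1-0-0,1-01-,10--0
  m19: 1-01- ←essential
  m20: --10-,-0-00,1--00,10--0
  m21: --10- ←essential
  m22: 10--0 ←essential
  m24: 1--00,1-0-0
  m26: -1010,1-0-0,1-01-
  m27: 1-01- ←essential
  m28: --10-,1--00
  m29: --10- ←essential
Essential: --10-, -1010, 00-0-, 1-01-, 10--0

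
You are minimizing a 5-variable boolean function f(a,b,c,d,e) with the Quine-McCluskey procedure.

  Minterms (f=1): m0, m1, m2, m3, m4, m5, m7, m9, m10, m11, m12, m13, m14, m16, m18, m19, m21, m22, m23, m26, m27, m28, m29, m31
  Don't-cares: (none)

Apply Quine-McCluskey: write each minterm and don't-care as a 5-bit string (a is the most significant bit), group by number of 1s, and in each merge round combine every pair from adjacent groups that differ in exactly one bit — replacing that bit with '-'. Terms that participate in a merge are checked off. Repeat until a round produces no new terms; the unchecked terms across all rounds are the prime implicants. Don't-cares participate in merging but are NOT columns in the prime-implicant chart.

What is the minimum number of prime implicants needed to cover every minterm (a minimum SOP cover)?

[col 0] 00000*, 00001*, 00010*, 00011*, 00100*, 00101*, 00111*, 01001*, 01010*, 01011*, 01100*, 01101*, 01110*, 10000*, 10010*, 10011*, 10101*, 10110*, 10111*, 11010*, 11011*, 11100*, 11101*, 11111*
[col 1] -0000*, -0010*, -0011*, -0101*, -0111*, -1010*, -1011*, -1100*, -1101*, 0-001*, 0-010*, 0-011*, 0-100*, 0-101*, 00-00*, 00-01*, 00-11*, 000-0*, 000-1*, 0000-*, 0001-*, 001-1*, 0010-*, 01-01*, 01-10, 010-1*, 0101-*, 011-0, 0110-*, 1-010*, 1-011*, 1-101*, 1-111*, 10-10*, 10-11*, 100-0*, 1001-*, 101-1*, 1011-*, 11-11*, 1101-*, 111-1*, 1110-*
[col 2] --010*, --011*, --101, -0-11, -00-0, -001-*, -01-1, -101-*, -110-, 0--01, 0-0-1, 0-01-*, 0-10-, 00--1, 00-0-, 000--, 1--11, 1-01-*, 1-1-1, 10-1-
[col 3] --01-
Prime implicants: --01-, --101, -0-11, -00-0, -01-1, -110-, 0--01, 0-0-1, 0-10-, 00--1, 00-0-, 000--, 01-10, 011-0, 1--11, 1-1-1, 10-1-
PI chart (minterm → PIs covering it):
  0 | -00-0,00-0-,000--
  1 | 0--01,0-0-1,00--1,00-0-,000--
  2 | --01-,-00-0,000--
  3 | --01-,-0-11,0-0-1,00--1,000--
  4 | 0-10-,00-0-
  5 | --101,-01-1,0--01,0-10-,00--1,00-0-
  7 | -0-11,-01-1,00--1
  9 | 0--01,0-0-1
  10 | --01-,01-10
  11 | --01-,0-0-1
  12 | -110-,0-10-,011-0
  13 | --101,-110-,0--01,0-10-
  14 | 01-10,011-0
  16 | -00-0  (sole → essential)
  18 | --01-,-00-0,10-1-
  19 | --01-,-0-11,1--11,10-1-
  21 | --101,-01-1,1-1-1
  22 | 10-1-  (sole → essential)
  23 | -0-11,-01-1,1--11,1-1-1,10-1-
  26 | --01-  (sole → essential)
  27 | --01-,1--11
  28 | -110-  (sole → essential)
  29 | --101,-110-,1-1-1
  31 | 1--11,1-1-1
Essential prime implicants: --01-, -00-0, -110-, 10-1-
Petrick residual → -0-11, 0--01, 0-10-, 01-10, 1-1-1
Minimum SOP uses 9 PIs: c'd + b'de + b'c'e' + bcd' + a'd'e + a'cd' + a'bde' + ace + ab'd

9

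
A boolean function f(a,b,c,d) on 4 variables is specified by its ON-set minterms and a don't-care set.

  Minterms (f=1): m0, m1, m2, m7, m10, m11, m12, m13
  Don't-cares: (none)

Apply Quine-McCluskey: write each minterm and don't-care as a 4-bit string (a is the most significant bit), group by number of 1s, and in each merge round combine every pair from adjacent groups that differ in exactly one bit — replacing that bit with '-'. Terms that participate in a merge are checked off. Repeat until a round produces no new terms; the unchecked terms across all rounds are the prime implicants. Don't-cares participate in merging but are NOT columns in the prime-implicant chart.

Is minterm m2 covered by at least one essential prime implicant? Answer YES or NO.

Round 0: 0000✓ 0001✓ 0010✓ 0111 1010✓ 1011✓ 1100✓ 1101✓
Round 1: -010 00-0 000- 101- 110-
PIs = {-010, 00-0, 000-, 0111, 101-, 110-}
Coverage chart:
  m0: 00-0,000-
  m1: 000- ←essential
  m2: -010,00-0
  m7: 0111 ←essential
  m10: -010,101-
  m11: 101- ←essential
  m12: 110- ←essential
  m13: 110- ←essential
Essential: 000-, 0111, 101-, 110-

NO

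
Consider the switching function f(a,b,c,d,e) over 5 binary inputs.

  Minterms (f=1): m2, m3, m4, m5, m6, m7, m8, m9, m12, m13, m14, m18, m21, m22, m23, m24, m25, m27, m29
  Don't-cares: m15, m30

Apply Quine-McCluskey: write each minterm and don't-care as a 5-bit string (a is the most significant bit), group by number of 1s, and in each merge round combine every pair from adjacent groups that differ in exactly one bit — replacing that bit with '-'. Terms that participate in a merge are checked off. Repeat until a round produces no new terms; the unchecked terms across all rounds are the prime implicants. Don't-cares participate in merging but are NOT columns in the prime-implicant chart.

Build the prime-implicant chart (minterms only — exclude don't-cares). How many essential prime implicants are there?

size-2^0 implicants → 00010(✓)  00011(✓)  00100(✓)  00101(✓)  00110(✓)  00111(✓)  01000(✓)  01001(✓)  01100(✓)  01101(✓)  01110(✓)  01111(✓)  10010(✓)  10101(✓)  10110(✓)  10111(✓)  11000(✓)  11001(✓)  11011(✓)  11101(✓)  11110(✓)
size-2^1 implicants → -0010(✓)  -0101(✓)  -0110(✓)  -0111(✓)  -1000(✓)  -1001(✓)  -1101(✓)  -1110(✓)  0-100(✓)  0-101(✓)  0-110(✓)  0-111(✓)  00-10(✓)  00-11(✓)  0001-(✓)  001-0(✓)  001-1(✓)  0010-(✓)  0011-(✓)  01-00(✓)  01-01(✓)  0100-(✓)  011-0(✓)  011-1(✓)  0110-(✓)  0111-(✓)  1-101(✓)  1-110(✓)  10-10(✓)  101-1(✓)  1011-(✓)  11-01(✓)  110-1  1100-(✓)
size-2^2 implicants → --101  --110  -0-10  -01-1  -011-  -1-01  -100-  0-1-0(✓)  0-1-1(✓)  0-10-(✓)  0-11-(✓)  00-1-  001--(✓)  01-0-  011--(✓)
size-2^3 implicants → 0-1--
Unchecked terms (primes): --101, --110, -0-10, -01-1, -011-, -1-01, -100-, 0-1--, 00-1-, 01-0-, 110-1
Minterm coverage:
  m2 ⊆ -0-10,00-1-
  m3 ⊆ 00-1- [E]
  m4 ⊆ 0-1-- [E]
  m5 ⊆ --101,-01-1,0-1--
  m6 ⊆ --110,-0-10,-011-,0-1--,00-1-
  m7 ⊆ -01-1,-011-,0-1--,00-1-
  m8 ⊆ -100-,01-0-
  m9 ⊆ -1-01,-100-,01-0-
  m12 ⊆ 0-1--,01-0-
  m13 ⊆ --101,-1-01,0-1--,01-0-
  m14 ⊆ --110,0-1--
  m18 ⊆ -0-10 [E]
  m21 ⊆ --101,-01-1
  m22 ⊆ --110,-0-10,-011-
  m23 ⊆ -01-1,-011-
  m24 ⊆ -100- [E]
  m25 ⊆ -1-01,-100-,110-1
  m27 ⊆ 110-1 [E]
  m29 ⊆ --101,-1-01
E = {-0-10, -100-, 0-1--, 00-1-, 110-1}

5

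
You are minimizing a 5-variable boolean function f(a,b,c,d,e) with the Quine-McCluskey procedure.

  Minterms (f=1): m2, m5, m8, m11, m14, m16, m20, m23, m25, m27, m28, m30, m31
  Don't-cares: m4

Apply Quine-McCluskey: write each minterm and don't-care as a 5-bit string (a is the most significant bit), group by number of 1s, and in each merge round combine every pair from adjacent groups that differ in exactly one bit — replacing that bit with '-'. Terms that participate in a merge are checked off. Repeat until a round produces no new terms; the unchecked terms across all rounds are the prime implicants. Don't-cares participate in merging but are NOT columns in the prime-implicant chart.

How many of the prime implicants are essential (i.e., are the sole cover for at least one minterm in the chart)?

8

Round 0: 00010 00100✓ 00101✓ 01000 01011✓ 01110✓ 10000✓ 10100✓ 10111✓ 11001✓ 11011✓ 11100✓ 11110✓ 11111✓
Round 1: -0100 -1011 -1110 0010- 1-100 1-111 10-00 11-11 110-1 111-0 1111-
PIs = {-0100, -1011, -1110, 00010, 0010-, 01000, 1-100, 1-111, 10-00, 11-11, 110-1, 111-0, 1111-}
Coverage chart:
  m2: 00010 ←essential
  m5: 0010- ←essential
  m8: 01000 ←essential
  m11: -1011 ←essential
  m14: -1110 ←essential
  m16: 10-00 ←essential
  m20: -0100,1-100,10-00
  m23: 1-111 ←essential
  m25: 110-1 ←essential
  m27: -1011,11-11,110-1
  m28: 1-100,111-0
  m30: -1110,111-0,1111-
  m31: 1-111,11-11,1111-
Essential: -1011, -1110, 00010, 0010-, 01000, 1-111, 10-00, 110-1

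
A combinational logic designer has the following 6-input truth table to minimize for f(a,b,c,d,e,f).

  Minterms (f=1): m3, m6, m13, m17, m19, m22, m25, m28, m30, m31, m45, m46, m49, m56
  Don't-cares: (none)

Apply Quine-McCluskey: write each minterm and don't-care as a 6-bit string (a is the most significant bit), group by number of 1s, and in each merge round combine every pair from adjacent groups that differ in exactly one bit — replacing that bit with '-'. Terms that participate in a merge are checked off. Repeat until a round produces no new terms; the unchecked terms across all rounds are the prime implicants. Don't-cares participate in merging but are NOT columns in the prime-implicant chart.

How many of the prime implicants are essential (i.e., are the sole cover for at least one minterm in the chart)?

Round 0: 000011✓ 000110✓ 001101✓ 010001✓ 010011✓ 010110✓ 011001✓ 011100✓ 011110✓ 011111✓ 101101✓ 101110 110001✓ 111000
Round 1: -01101 -10001 0-0011 0-0110 01-001 01-110 0100-1 0111-0 01111-
PIs = {-01101, -10001, 0-0011, 0-0110, 01-001, 01-110, 0100-1, 0111-0, 01111-, 101110, 111000}
Coverage chart:
  m3: 0-0011 ←essential
  m6: 0-0110 ←essential
  m13: -01101 ←essential
  m17: -10001,01-001,0100-1
  m19: 0-0011,0100-1
  m22: 0-0110,01-110
  m25: 01-001 ←essential
  m28: 0111-0 ←essential
  m30: 01-110,0111-0,01111-
  m31: 01111- ←essential
  m45: -01101 ←essential
  m46: 101110 ←essential
  m49: -10001 ←essential
  m56: 111000 ←essential
Essential: -01101, -10001, 0-0011, 0-0110, 01-001, 0111-0, 01111-, 101110, 111000

9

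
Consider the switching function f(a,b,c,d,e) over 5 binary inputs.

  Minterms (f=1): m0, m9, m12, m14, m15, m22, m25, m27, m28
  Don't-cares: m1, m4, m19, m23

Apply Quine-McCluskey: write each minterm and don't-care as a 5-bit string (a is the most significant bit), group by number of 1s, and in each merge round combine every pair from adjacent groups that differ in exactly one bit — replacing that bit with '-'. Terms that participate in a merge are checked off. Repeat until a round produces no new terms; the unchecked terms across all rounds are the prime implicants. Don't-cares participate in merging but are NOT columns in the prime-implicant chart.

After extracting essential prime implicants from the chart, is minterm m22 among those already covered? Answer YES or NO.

size-2^0 implicants → 00000(✓)  00001(✓)  00100(✓)  01001(✓)  01100(✓)  01110(✓)  01111(✓)  10011(✓)  10110(✓)  10111(✓)  11001(✓)  11011(✓)  11100(✓)
size-2^1 implicants → -1001  -1100  0-001  0-100  00-00  0000-  011-0  0111-  1-011  10-11  1011-  110-1
Unchecked terms (primes): -1001, -1100, 0-001, 0-100, 00-00, 0000-, 011-0, 0111-, 1-011, 10-11, 1011-, 110-1
Minterm coverage:
  m0 ⊆ 00-00,0000-
  m9 ⊆ -1001,0-001
  m12 ⊆ -1100,0-100,011-0
  m14 ⊆ 011-0,0111-
  m15 ⊆ 0111- [E]
  m22 ⊆ 1011- [E]
  m25 ⊆ -1001,110-1
  m27 ⊆ 1-011,110-1
  m28 ⊆ -1100 [E]
E = {-1100, 0111-, 1011-}

YES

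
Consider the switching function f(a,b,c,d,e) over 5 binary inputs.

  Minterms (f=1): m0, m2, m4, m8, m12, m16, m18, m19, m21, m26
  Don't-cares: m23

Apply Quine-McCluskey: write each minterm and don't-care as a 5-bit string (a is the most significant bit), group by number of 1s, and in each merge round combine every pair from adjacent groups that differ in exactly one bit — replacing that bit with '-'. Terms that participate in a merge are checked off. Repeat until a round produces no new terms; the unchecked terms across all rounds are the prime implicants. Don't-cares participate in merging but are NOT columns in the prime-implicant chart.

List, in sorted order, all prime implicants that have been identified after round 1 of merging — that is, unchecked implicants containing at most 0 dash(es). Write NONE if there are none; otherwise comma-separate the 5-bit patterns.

NONE

Round 0: 00000✓ 00010✓ 00100✓ 01000✓ 01100✓ 10000✓ 10010✓ 10011✓ 10101✓ 10111✓ 11010✓
Round 1: -0000✓ -0010✓ 0-000✓ 0-100✓ 00-00✓ 000-0✓ 01-00✓ 1-010 10-11 100-0✓ 1001- 101-1
Round 2: -00-0 0--00
PIs = {-00-0, 0--00, 1-010, 10-11, 1001-, 101-1}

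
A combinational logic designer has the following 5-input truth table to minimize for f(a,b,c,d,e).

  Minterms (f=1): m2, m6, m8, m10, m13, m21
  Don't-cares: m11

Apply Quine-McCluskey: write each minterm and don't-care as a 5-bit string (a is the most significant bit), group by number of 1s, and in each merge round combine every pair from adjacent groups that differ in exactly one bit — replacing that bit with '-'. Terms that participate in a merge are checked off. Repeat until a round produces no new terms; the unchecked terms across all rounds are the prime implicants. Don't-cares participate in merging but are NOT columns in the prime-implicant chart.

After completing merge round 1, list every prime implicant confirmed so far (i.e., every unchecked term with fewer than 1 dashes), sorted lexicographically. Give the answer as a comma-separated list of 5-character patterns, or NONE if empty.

size-2^0 implicants → 00010(✓)  00110(✓)  01000(✓)  01010(✓)  01011(✓)  01101  10101
size-2^1 implicants → 0-010  00-10  010-0  0101-
Unchecked terms (primes): 0-010, 00-10, 010-0, 0101-, 01101, 10101

01101, 10101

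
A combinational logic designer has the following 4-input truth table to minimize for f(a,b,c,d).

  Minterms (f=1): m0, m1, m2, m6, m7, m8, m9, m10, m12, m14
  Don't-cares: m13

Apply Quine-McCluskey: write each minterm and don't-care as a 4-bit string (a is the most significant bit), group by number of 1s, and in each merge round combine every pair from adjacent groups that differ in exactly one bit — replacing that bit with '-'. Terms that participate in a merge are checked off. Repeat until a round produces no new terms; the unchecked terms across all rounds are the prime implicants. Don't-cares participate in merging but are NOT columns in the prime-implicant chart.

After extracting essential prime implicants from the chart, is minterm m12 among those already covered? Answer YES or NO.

size-2^0 implicants → 0000(✓)  0001(✓)  0010(✓)  0110(✓)  0111(✓)  1000(✓)  1001(✓)  1010(✓)  1100(✓)  1101(✓)  1110(✓)
size-2^1 implicants → -000(✓)  -001(✓)  -010(✓)  -110(✓)  0-10(✓)  00-0(✓)  000-(✓)  011-  1-00(✓)  1-01(✓)  1-10(✓)  10-0(✓)  100-(✓)  11-0(✓)  110-(✓)
size-2^2 implicants → --10  -0-0  -00-  1--0  1-0-
Unchecked terms (primes): --10, -0-0, -00-, 011-, 1--0, 1-0-
Minterm coverage:
  m0 ⊆ -0-0,-00-
  m1 ⊆ -00- [E]
  m2 ⊆ --10,-0-0
  m6 ⊆ --10,011-
  m7 ⊆ 011- [E]
  m8 ⊆ -0-0,-00-,1--0,1-0-
  m9 ⊆ -00-,1-0-
  m10 ⊆ --10,-0-0,1--0
  m12 ⊆ 1--0,1-0-
  m14 ⊆ --10,1--0
E = {-00-, 011-}

NO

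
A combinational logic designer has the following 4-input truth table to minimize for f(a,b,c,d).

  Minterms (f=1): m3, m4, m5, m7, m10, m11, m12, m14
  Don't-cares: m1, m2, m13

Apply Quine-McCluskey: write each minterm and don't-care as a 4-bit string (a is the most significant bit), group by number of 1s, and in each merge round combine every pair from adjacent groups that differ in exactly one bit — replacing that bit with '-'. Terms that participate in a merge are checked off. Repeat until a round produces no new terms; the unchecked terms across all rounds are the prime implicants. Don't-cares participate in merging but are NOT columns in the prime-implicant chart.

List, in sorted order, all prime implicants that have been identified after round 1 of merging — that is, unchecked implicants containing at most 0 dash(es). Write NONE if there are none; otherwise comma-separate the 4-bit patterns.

[col 0] 0001*, 0010*, 0011*, 0100*, 0101*, 0111*, 1010*, 1011*, 1100*, 1101*, 1110*
[col 1] -010*, -011*, -100*, -101*, 0-01*, 0-11*, 00-1*, 001-*, 01-1*, 010-*, 1-10, 101-*, 11-0, 110-*
[col 2] -01-, -10-, 0--1
Prime implicants: -01-, -10-, 0--1, 1-10, 11-0

NONE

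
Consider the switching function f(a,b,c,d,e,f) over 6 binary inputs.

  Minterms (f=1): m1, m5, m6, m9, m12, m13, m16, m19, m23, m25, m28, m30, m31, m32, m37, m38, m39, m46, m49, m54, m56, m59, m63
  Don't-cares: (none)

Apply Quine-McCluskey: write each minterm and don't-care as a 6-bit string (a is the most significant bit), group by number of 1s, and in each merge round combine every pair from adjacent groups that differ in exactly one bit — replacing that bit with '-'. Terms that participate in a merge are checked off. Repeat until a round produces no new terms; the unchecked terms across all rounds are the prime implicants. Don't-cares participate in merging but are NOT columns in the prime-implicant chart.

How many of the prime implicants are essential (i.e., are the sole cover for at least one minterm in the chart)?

Round 0: 000001✓ 000101✓ 000110✓ 001001✓ 001100✓ 001101✓ 010000 010011✓ 010111✓ 011001✓ 011100✓ 011110✓ 011111✓ 100000 100101✓ 100110✓ 100111✓ 101110✓ 110001 110110✓ 111000 111011✓ 111111✓
Round 1: -00101 -00110 -11111 0-1001 0-1100 00-001✓ 00-101✓ 000-01✓ 001-01✓ 00110- 01-111 010-11 0111-0 01111- 1-0110 10-110 1001-1 10011- 111-11
Round 2: 00--01
PIs = {-00101, -00110, -11111, 0-1001, 0-1100, 00--01, 00110-, 01-111, 010-11, 010000, 0111-0, 01111-, 1-0110, 10-110, 100000, 1001-1, 10011-, 110001, 111-11, 111000}
Coverage chart:
  m1: 00--01 ←essential
  m5: -00101,00--01
  m6: -00110 ←essential
  m9: 0-1001,00--01
  m12: 0-1100,00110-
  m13: 00--01,00110-
  m16: 010000 ←essential
  m19: 010-11 ←essential
  m23: 01-111,010-11
  m25: 0-1001 ←essential
  m28: 0-1100,0111-0
  m30: 0111-0,01111-
  m31: -11111,01-111,01111-
  m32: 100000 ←essential
  m37: -00101,1001-1
  m38: -00110,1-0110,10-110,10011-
  m39: 1001-1,10011-
  m46: 10-110 ←essential
  m49: 110001 ←essential
  m54: 1-0110 ←essential
  m56: 111000 ←essential
  m59: 111-11 ←essential
  m63: -11111,111-11
Essential: -00110, 0-1001, 00--01, 010-11, 010000, 1-0110, 10-110, 100000, 110001, 111-11, 111000

11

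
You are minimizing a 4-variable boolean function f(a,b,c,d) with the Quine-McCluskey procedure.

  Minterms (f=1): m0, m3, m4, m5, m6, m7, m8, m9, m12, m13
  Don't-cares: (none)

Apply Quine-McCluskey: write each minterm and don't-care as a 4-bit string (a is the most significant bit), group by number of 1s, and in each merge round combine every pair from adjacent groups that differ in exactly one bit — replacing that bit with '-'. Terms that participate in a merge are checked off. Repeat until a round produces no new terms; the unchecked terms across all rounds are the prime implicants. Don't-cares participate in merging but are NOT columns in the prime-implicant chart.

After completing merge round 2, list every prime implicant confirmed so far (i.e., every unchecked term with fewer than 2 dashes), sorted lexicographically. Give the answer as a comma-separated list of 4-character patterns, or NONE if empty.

0-11

size-2^0 implicants → 0000(✓)  0011(✓)  0100(✓)  0101(✓)  0110(✓)  0111(✓)  1000(✓)  1001(✓)  1100(✓)  1101(✓)
size-2^1 implicants → -000(✓)  -100(✓)  -101(✓)  0-00(✓)  0-11  01-0(✓)  01-1(✓)  010-(✓)  011-(✓)  1-00(✓)  1-01(✓)  100-(✓)  110-(✓)
size-2^2 implicants → --00  -10-  01--  1-0-
Unchecked terms (primes): --00, -10-, 0-11, 01--, 1-0-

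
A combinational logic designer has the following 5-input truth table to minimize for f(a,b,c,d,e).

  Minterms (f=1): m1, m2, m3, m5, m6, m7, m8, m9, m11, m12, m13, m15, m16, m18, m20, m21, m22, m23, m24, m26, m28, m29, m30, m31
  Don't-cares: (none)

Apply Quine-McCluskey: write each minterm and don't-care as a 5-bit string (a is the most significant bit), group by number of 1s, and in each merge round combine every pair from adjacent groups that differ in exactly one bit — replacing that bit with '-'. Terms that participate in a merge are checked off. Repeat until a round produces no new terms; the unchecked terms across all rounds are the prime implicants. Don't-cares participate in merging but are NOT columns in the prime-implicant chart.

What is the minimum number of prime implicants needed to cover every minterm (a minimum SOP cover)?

5

[col 0] 00001*, 00010*, 00011*, 00101*, 00110*, 00111*, 01000*, 01001*, 01011*, 01100*, 01101*, 01111*, 10000*, 10010*, 10100*, 10101*, 10110*, 10111*, 11000*, 11010*, 11100*, 11101*, 11110*, 11111*
[col 1] -0010*, -0101*, -0110*, -0111*, -1000*, -1100*, -1101*, -1111*, 0-001*, 0-011*, 0-101*, 0-111*, 00-01*, 00-10*, 00-11*, 000-1*, 0001-*, 001-1*, 0011-*, 01-00*, 01-01*, 01-11*, 010-1*, 0100-*, 011-1*, 0110-*, 1-000*, 1-010*, 1-100*, 1-101*, 1-110*, 1-111*, 10-00*, 10-10*, 100-0*, 101-0*, 101-1*, 1010-*, 1011-*, 11-00*, 11-10*, 110-0*, 111-0*, 111-1*, 1110-*, 1111-*
[col 2] --101*, --111*, -0-10, -01-1*, -011-, -1-00, -11-1*, -110-, 0--01*, 0--11*, 0-0-1*, 0-1-1*, 00--1*, 00-1-, 01--1*, 01-0-, 1--00*, 1--10*, 1-0-0*, 1-1-0*, 1-1-1*, 1-10-*, 1-11-*, 10--0*, 101--*, 11--0*, 111--*
[col 3] --1-1, 0---1, 1---0, 1-1--
Prime implicants: --1-1, -0-10, -011-, -1-00, -110-, 0---1, 00-1-, 01-0-, 1---0, 1-1--
PI chart (minterm → PIs covering it):
  1 | 0---1  (sole → essential)
  2 | -0-10,00-1-
  3 | 0---1,00-1-
  5 | --1-1,0---1
  6 | -0-10,-011-,00-1-
  7 | --1-1,-011-,0---1,00-1-
  8 | -1-00,01-0-
  9 | 0---1,01-0-
  11 | 0---1  (sole → essential)
  12 | -1-00,-110-,01-0-
  13 | --1-1,-110-,0---1,01-0-
  15 | --1-1,0---1
  16 | 1---0  (sole → essential)
  18 | -0-10,1---0
  20 | 1---0,1-1--
  21 | --1-1,1-1--
  22 | -0-10,-011-,1---0,1-1--
  23 | --1-1,-011-,1-1--
  24 | -1-00,1---0
  26 | 1---0  (sole → essential)
  28 | -1-00,-110-,1---0,1-1--
  29 | --1-1,-110-,1-1--
  30 | 1---0,1-1--
  31 | --1-1,1-1--
Essential prime implicants: 0---1, 1---0
Petrick residual → --1-1, -0-10, -1-00
Minimum SOP uses 5 PIs: ce + b'de' + bd'e' + a'e + ae'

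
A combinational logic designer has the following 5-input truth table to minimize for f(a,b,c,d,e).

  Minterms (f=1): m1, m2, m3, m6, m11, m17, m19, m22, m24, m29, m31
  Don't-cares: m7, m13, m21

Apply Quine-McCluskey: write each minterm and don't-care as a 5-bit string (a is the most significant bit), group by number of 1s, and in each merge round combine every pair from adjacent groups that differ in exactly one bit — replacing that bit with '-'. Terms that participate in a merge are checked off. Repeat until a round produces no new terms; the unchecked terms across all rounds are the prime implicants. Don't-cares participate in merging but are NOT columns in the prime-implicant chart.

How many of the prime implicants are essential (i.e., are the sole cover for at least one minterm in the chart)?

size-2^0 implicants → 00001(✓)  00010(✓)  00011(✓)  00110(✓)  00111(✓)  01011(✓)  01101(✓)  10001(✓)  10011(✓)  10101(✓)  10110(✓)  11000  11101(✓)  11111(✓)
size-2^1 implicants → -0001(✓)  -0011(✓)  -0110  -1101  0-011  00-10(✓)  00-11(✓)  000-1(✓)  0001-(✓)  0011-(✓)  1-101  10-01  100-1(✓)  111-1
size-2^2 implicants → -00-1  00-1-
Unchecked terms (primes): -00-1, -0110, -1101, 0-011, 00-1-, 1-101, 10-01, 11000, 111-1
Minterm coverage:
  m1 ⊆ -00-1 [E]
  m2 ⊆ 00-1- [E]
  m3 ⊆ -00-1,0-011,00-1-
  m6 ⊆ -0110,00-1-
  m11 ⊆ 0-011 [E]
  m17 ⊆ -00-1,10-01
  m19 ⊆ -00-1 [E]
  m22 ⊆ -0110 [E]
  m24 ⊆ 11000 [E]
  m29 ⊆ -1101,1-101,111-1
  m31 ⊆ 111-1 [E]
E = {-00-1, -0110, 0-011, 00-1-, 11000, 111-1}

6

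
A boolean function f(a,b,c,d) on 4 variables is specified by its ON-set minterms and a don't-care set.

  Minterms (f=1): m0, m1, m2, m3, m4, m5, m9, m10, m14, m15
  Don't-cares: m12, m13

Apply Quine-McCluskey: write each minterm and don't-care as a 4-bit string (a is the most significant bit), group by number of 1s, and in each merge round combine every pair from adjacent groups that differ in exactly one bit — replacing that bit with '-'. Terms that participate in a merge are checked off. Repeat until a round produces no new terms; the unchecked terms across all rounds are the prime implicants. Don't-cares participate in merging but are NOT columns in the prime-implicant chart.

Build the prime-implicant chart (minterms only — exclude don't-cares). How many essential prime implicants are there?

3

[col 0] 0000*, 0001*, 0010*, 0011*, 0100*, 0101*, 1001*, 1010*, 1100*, 1101*, 1110*, 1111*
[col 1] -001*, -010, -100*, -101*, 0-00*, 0-01*, 00-0*, 00-1*, 000-*, 001-*, 010-*, 1-01*, 1-10, 11-0*, 11-1*, 110-*, 111-*
[col 2] --01, -10-, 0-0-, 00--, 11--
Prime implicants: --01, -010, -10-, 0-0-, 00--, 1-10, 11--
PI chart (minterm → PIs covering it):
  0 | 0-0-,00--
  1 | --01,0-0-,00--
  2 | -010,00--
  3 | 00--  (sole → essential)
  4 | -10-,0-0-
  5 | --01,-10-,0-0-
  9 | --01  (sole → essential)
  10 | -010,1-10
  14 | 1-10,11--
  15 | 11--  (sole → essential)
Essential prime implicants: --01, 00--, 11--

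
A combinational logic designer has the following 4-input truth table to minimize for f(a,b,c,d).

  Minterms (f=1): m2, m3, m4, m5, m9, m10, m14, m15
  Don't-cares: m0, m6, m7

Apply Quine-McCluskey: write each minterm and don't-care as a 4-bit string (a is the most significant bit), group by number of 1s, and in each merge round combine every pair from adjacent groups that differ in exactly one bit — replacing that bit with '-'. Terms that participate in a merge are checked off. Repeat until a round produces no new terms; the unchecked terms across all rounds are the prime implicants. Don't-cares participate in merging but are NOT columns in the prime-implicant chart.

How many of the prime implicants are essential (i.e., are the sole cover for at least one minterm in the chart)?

size-2^0 implicants → 0000(✓)  0010(✓)  0011(✓)  0100(✓)  0101(✓)  0110(✓)  0111(✓)  1001  1010(✓)  1110(✓)  1111(✓)
size-2^1 implicants → -010(✓)  -110(✓)  -111(✓)  0-00(✓)  0-10(✓)  0-11(✓)  00-0(✓)  001-(✓)  01-0(✓)  01-1(✓)  010-(✓)  011-(✓)  1-10(✓)  111-(✓)
size-2^2 implicants → --10  -11-  0--0  0-1-  01--
Unchecked terms (primes): --10, -11-, 0--0, 0-1-, 01--, 1001
Minterm coverage:
  m2 ⊆ --10,0--0,0-1-
  m3 ⊆ 0-1- [E]
  m4 ⊆ 0--0,01--
  m5 ⊆ 01-- [E]
  m9 ⊆ 1001 [E]
  m10 ⊆ --10 [E]
  m14 ⊆ --10,-11-
  m15 ⊆ -11- [E]
E = {--10, -11-, 0-1-, 01--, 1001}

5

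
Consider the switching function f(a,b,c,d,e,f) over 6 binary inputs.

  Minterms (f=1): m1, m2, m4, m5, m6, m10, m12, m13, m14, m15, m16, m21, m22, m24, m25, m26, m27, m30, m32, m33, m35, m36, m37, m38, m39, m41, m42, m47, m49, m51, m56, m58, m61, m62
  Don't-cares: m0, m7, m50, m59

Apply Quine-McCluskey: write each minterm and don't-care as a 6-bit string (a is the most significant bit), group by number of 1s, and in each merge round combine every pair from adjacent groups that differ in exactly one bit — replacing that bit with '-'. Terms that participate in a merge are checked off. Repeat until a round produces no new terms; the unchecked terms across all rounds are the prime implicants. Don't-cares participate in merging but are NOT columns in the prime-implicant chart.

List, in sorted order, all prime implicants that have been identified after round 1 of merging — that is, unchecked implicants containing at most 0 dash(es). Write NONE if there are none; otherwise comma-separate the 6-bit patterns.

111101

size-2^0 implicants → 000000(✓)  000001(✓)  000010(✓)  000100(✓)  000101(✓)  000110(✓)  000111(✓)  001010(✓)  001100(✓)  001101(✓)  001110(✓)  001111(✓)  010000(✓)  010101(✓)  010110(✓)  011000(✓)  011001(✓)  011010(✓)  011011(✓)  011110(✓)  100000(✓)  100001(✓)  100011(✓)  100100(✓)  100101(✓)  100110(✓)  100111(✓)  101001(✓)  101010(✓)  101111(✓)  110001(✓)  110010(✓)  110011(✓)  111000(✓)  111010(✓)  111011(✓)  111101  111110(✓)
size-2^1 implicants → -00000(✓)  -00001(✓)  -00100(✓)  -00101(✓)  -00110(✓)  -00111(✓)  -01010(✓)  -01111(✓)  -11000(✓)  -11010(✓)  -11011(✓)  -11110(✓)  0-0000  0-0101  0-0110(✓)  0-1010(✓)  0-1110(✓)  00-010(✓)  00-100(✓)  00-101(✓)  00-110(✓)  00-111(✓)  000-00(✓)  000-01(✓)  000-10(✓)  0000-0(✓)  00000-(✓)  0001-0(✓)  0001-1(✓)  00010-(✓)  00011-(✓)  001-10(✓)  0011-0(✓)  0011-1(✓)  00110-(✓)  00111-(✓)  01-000  01-110(✓)  011-10(✓)  0110-0(✓)  0110-1(✓)  01100-(✓)  01101-(✓)  1-0001(✓)  1-0011(✓)  1-1010(✓)  10-001  10-111(✓)  100-00(✓)  100-01(✓)  100-11(✓)  1000-1(✓)  10000-(✓)  1001-0(✓)  1001-1(✓)  10010-(✓)  10011-(✓)  11-010(✓)  11-011(✓)  1100-1(✓)  11001-(✓)  111-10(✓)  1110-0(✓)  11101-(✓)
size-2^2 implicants → --1010  -0-111  -00-00(✓)  -00-01(✓)  -0000-(✓)  -001-0(✓)  -001-1(✓)  -0010-(✓)  -0011-(✓)  -11-10  -110-0  -1101-  0--110  0-1-10  00--10  00-1-0(✓)  00-1-1(✓)  00-10-(✓)  00-11-(✓)  000--0  000-0-(✓)  0001--(✓)  0011--(✓)  0110--  1-00-1  100--1  100-0-(✓)  1001--(✓)  11-01-
size-2^3 implicants → -00-0-  -001--  00-1--
Unchecked terms (primes): --1010, -0-111, -00-0-, -001--, -11-10, -110-0, -1101-, 0--110, 0-0000, 0-0101, 0-1-10, 00--10, 00-1--, 000--0, 01-000, 0110--, 1-00-1, 10-001, 100--1, 11-01-, 111101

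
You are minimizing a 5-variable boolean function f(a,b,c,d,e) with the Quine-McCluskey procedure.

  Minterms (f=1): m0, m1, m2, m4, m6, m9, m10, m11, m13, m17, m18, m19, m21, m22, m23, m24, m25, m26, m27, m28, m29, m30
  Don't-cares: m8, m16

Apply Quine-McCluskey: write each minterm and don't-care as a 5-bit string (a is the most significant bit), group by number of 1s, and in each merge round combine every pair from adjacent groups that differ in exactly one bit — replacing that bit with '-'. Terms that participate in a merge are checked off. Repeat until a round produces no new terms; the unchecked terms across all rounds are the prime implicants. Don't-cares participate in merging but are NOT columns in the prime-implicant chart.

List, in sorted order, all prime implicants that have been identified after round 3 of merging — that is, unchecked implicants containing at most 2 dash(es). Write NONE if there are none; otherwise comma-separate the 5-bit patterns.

size-2^0 implicants → 00000(✓)  00001(✓)  00010(✓)  00100(✓)  00110(✓)  01000(✓)  01001(✓)  01010(✓)  01011(✓)  01101(✓)  10000(✓)  10001(✓)  10010(✓)  10011(✓)  10101(✓)  10110(✓)  10111(✓)  11000(✓)  11001(✓)  11010(✓)  11011(✓)  11100(✓)  11101(✓)  11110(✓)
size-2^1 implicants → -0000(✓)  -0001(✓)  -0010(✓)  -0110(✓)  -1000(✓)  -1001(✓)  -1010(✓)  -1011(✓)  -1101(✓)  0-000(✓)  0-001(✓)  0-010(✓)  00-00(✓)  00-10(✓)  000-0(✓)  0000-(✓)  001-0(✓)  01-01(✓)  010-0(✓)  010-1(✓)  0100-(✓)  0101-(✓)  1-000(✓)  1-001(✓)  1-010(✓)  1-011(✓)  1-101(✓)  1-110(✓)  10-01(✓)  10-10(✓)  10-11(✓)  100-0(✓)  100-1(✓)  1000-(✓)  1001-(✓)  101-1(✓)  1011-(✓)  11-00(✓)  11-01(✓)  11-10(✓)  110-0(✓)  110-1(✓)  1100-(✓)  1101-(✓)  111-0(✓)  1110-(✓)
size-2^2 implicants → --000(✓)  --001(✓)  --010(✓)  -0-10  -00-0(✓)  -000-(✓)  -1-01  -10-0(✓)  -10-1(✓)  -100-(✓)  -101-(✓)  0-0-0(✓)  0-00-(✓)  00--0  010--(✓)  1--01  1--10  1-0-0(✓)  1-0-1(✓)  1-00-(✓)  1-01-(✓)  10--1  10-1-  100--(✓)  11--0  11-0-  110--(✓)
size-2^3 implicants → --0-0  --00-  -10--  1-0--
Unchecked terms (primes): --0-0, --00-, -0-10, -1-01, -10--, 00--0, 1--01, 1--10, 1-0--, 10--1, 10-1-, 11--0, 11-0-

-0-10, -1-01, 00--0, 1--01, 1--10, 10--1, 10-1-, 11--0, 11-0-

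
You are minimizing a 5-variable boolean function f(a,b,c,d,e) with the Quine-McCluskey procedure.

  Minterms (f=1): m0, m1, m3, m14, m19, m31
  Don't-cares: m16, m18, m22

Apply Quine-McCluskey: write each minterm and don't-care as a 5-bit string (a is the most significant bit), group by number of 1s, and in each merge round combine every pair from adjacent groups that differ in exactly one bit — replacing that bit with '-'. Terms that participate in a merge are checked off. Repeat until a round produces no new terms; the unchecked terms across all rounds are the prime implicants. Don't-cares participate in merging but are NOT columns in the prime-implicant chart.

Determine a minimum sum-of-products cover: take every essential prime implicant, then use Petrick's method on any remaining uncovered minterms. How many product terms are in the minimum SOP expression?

[col 0] 00000*, 00001*, 00011*, 01110, 10000*, 10010*, 10011*, 10110*, 11111
[col 1] -0000, -0011, 000-1, 0000-, 10-10, 100-0, 1001-
Prime implicants: -0000, -0011, 000-1, 0000-, 01110, 10-10, 100-0, 1001-, 11111
PI chart (minterm → PIs covering it):
  0 | -0000,0000-
  1 | 000-1,0000-
  3 | -0011,000-1
  14 | 01110  (sole → essential)
  19 | -0011,1001-
  31 | 11111  (sole → essential)
Essential prime implicants: 01110, 11111
Petrick residual → -0011, 0000-
Minimum SOP uses 4 PIs: b'c'de + a'b'c'd' + a'bcde' + abcde

4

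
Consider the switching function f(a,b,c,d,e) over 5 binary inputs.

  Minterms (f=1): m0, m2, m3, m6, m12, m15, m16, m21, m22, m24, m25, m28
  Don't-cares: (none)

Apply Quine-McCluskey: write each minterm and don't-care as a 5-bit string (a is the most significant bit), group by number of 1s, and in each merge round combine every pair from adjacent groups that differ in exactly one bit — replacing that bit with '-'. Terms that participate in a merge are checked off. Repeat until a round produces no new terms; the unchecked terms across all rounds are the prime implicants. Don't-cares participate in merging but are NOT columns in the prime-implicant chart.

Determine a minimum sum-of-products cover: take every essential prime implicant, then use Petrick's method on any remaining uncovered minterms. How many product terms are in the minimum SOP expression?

7

[col 0] 00000*, 00010*, 00011*, 00110*, 01100*, 01111, 10000*, 10101, 10110*, 11000*, 11001*, 11100*
[col 1] -0000, -0110, -1100, 00-10, 000-0, 0001-, 1-000, 11-00, 1100-
Prime implicants: -0000, -0110, -1100, 00-10, 000-0, 0001-, 01111, 1-000, 10101, 11-00, 1100-
PI chart (minterm → PIs covering it):
  0 | -0000,000-0
  2 | 00-10,000-0,0001-
  3 | 0001-  (sole → essential)
  6 | -0110,00-10
  12 | -1100  (sole → essential)
  15 | 01111  (sole → essential)
  16 | -0000,1-000
  21 | 10101  (sole → essential)
  22 | -0110  (sole → essential)
  24 | 1-000,11-00,1100-
  25 | 1100-  (sole → essential)
  28 | -1100,11-00
Essential prime implicants: -0110, -1100, 0001-, 01111, 10101, 1100-
Petrick residual → -0000
Minimum SOP uses 7 PIs: b'c'd'e' + b'cde' + bcd'e' + a'b'c'd + a'bcde + ab'cd'e + abc'd'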